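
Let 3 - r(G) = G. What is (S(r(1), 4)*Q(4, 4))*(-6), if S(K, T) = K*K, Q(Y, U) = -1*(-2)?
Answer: -48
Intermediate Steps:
Q(Y, U) = 2
r(G) = 3 - G
S(K, T) = K²
(S(r(1), 4)*Q(4, 4))*(-6) = ((3 - 1*1)²*2)*(-6) = ((3 - 1)²*2)*(-6) = (2²*2)*(-6) = (4*2)*(-6) = 8*(-6) = -48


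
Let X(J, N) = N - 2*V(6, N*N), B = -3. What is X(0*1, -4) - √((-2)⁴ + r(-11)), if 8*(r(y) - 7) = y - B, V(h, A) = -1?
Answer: -2 - √22 ≈ -6.6904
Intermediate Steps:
X(J, N) = 2 + N (X(J, N) = N - 2*(-1) = N + 2 = 2 + N)
r(y) = 59/8 + y/8 (r(y) = 7 + (y - 1*(-3))/8 = 7 + (y + 3)/8 = 7 + (3 + y)/8 = 7 + (3/8 + y/8) = 59/8 + y/8)
X(0*1, -4) - √((-2)⁴ + r(-11)) = (2 - 4) - √((-2)⁴ + (59/8 + (⅛)*(-11))) = -2 - √(16 + (59/8 - 11/8)) = -2 - √(16 + 6) = -2 - √22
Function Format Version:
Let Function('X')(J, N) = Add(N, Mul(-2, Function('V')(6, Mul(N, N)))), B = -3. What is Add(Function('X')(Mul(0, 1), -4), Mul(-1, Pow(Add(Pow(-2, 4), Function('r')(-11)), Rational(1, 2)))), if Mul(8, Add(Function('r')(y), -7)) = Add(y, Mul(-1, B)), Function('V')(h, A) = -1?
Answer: Add(-2, Mul(-1, Pow(22, Rational(1, 2)))) ≈ -6.6904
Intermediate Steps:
Function('X')(J, N) = Add(2, N) (Function('X')(J, N) = Add(N, Mul(-2, -1)) = Add(N, 2) = Add(2, N))
Function('r')(y) = Add(Rational(59, 8), Mul(Rational(1, 8), y)) (Function('r')(y) = Add(7, Mul(Rational(1, 8), Add(y, Mul(-1, -3)))) = Add(7, Mul(Rational(1, 8), Add(y, 3))) = Add(7, Mul(Rational(1, 8), Add(3, y))) = Add(7, Add(Rational(3, 8), Mul(Rational(1, 8), y))) = Add(Rational(59, 8), Mul(Rational(1, 8), y)))
Add(Function('X')(Mul(0, 1), -4), Mul(-1, Pow(Add(Pow(-2, 4), Function('r')(-11)), Rational(1, 2)))) = Add(Add(2, -4), Mul(-1, Pow(Add(Pow(-2, 4), Add(Rational(59, 8), Mul(Rational(1, 8), -11))), Rational(1, 2)))) = Add(-2, Mul(-1, Pow(Add(16, Add(Rational(59, 8), Rational(-11, 8))), Rational(1, 2)))) = Add(-2, Mul(-1, Pow(Add(16, 6), Rational(1, 2)))) = Add(-2, Mul(-1, Pow(22, Rational(1, 2))))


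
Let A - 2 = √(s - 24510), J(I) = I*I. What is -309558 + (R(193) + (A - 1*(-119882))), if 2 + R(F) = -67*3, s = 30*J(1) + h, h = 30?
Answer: -189877 + 5*I*√978 ≈ -1.8988e+5 + 156.36*I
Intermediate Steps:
J(I) = I²
s = 60 (s = 30*1² + 30 = 30*1 + 30 = 30 + 30 = 60)
A = 2 + 5*I*√978 (A = 2 + √(60 - 24510) = 2 + √(-24450) = 2 + 5*I*√978 ≈ 2.0 + 156.36*I)
R(F) = -203 (R(F) = -2 - 67*3 = -2 - 201 = -203)
-309558 + (R(193) + (A - 1*(-119882))) = -309558 + (-203 + ((2 + 5*I*√978) - 1*(-119882))) = -309558 + (-203 + ((2 + 5*I*√978) + 119882)) = -309558 + (-203 + (119884 + 5*I*√978)) = -309558 + (119681 + 5*I*√978) = -189877 + 5*I*√978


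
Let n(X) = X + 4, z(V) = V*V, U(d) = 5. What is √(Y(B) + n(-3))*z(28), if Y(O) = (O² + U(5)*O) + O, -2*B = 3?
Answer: 392*I*√23 ≈ 1880.0*I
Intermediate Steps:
B = -3/2 (B = -½*3 = -3/2 ≈ -1.5000)
z(V) = V²
Y(O) = O² + 6*O (Y(O) = (O² + 5*O) + O = O² + 6*O)
n(X) = 4 + X
√(Y(B) + n(-3))*z(28) = √(-3*(6 - 3/2)/2 + (4 - 3))*28² = √(-3/2*9/2 + 1)*784 = √(-27/4 + 1)*784 = √(-23/4)*784 = (I*√23/2)*784 = 392*I*√23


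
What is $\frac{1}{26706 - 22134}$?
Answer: $\frac{1}{4572} \approx 0.00021872$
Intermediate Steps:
$\frac{1}{26706 - 22134} = \frac{1}{4572}$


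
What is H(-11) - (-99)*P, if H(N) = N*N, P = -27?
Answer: -2552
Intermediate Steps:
H(N) = N²
H(-11) - (-99)*P = (-11)² - (-99)*(-27) = 121 - 1*2673 = 121 - 2673 = -2552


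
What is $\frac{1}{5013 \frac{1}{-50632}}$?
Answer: $- \frac{50632}{5013} \approx -10.1$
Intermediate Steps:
$\frac{1}{5013 \frac{1}{-50632}} = \frac{1}{5013 \left(- \frac{1}{50632}\right)} = \frac{1}{- \frac{5013}{50632}} = - \frac{50632}{5013}$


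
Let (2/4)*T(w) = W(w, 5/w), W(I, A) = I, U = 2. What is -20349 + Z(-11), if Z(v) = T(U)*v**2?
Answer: -19865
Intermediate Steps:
T(w) = 2*w
Z(v) = 4*v**2 (Z(v) = (2*2)*v**2 = 4*v**2)
-20349 + Z(-11) = -20349 + 4*(-11)**2 = -20349 + 4*121 = -20349 + 484 = -19865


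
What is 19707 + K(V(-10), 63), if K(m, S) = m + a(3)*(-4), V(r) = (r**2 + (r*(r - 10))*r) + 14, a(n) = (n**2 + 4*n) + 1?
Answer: 17733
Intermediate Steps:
a(n) = 1 + n**2 + 4*n
V(r) = 14 + r**2 + r**2*(-10 + r) (V(r) = (r**2 + (r*(-10 + r))*r) + 14 = (r**2 + r**2*(-10 + r)) + 14 = 14 + r**2 + r**2*(-10 + r))
K(m, S) = -88 + m (K(m, S) = m + (1 + 3**2 + 4*3)*(-4) = m + (1 + 9 + 12)*(-4) = m + 22*(-4) = m - 88 = -88 + m)
19707 + K(V(-10), 63) = 19707 + (-88 + (14 + (-10)**3 - 9*(-10)**2)) = 19707 + (-88 + (14 - 1000 - 9*100)) = 19707 + (-88 + (14 - 1000 - 900)) = 19707 + (-88 - 1886) = 19707 - 1974 = 17733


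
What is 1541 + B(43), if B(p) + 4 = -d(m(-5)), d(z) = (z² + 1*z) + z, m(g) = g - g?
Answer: 1537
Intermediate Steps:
m(g) = 0
d(z) = z² + 2*z (d(z) = (z² + z) + z = (z + z²) + z = z² + 2*z)
B(p) = -4 (B(p) = -4 - 0*(2 + 0) = -4 - 0*2 = -4 - 1*0 = -4 + 0 = -4)
1541 + B(43) = 1541 - 4 = 1537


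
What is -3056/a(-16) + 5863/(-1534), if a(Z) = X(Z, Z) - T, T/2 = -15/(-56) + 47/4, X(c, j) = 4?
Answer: 9844013/66198 ≈ 148.71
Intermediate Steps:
T = 673/28 (T = 2*(-15/(-56) + 47/4) = 2*(-15*(-1/56) + 47*(¼)) = 2*(15/56 + 47/4) = 2*(673/56) = 673/28 ≈ 24.036)
a(Z) = -561/28 (a(Z) = 4 - 1*673/28 = 4 - 673/28 = -561/28)
-3056/a(-16) + 5863/(-1534) = -3056/(-561/28) + 5863/(-1534) = -3056*(-28/561) + 5863*(-1/1534) = 85568/561 - 451/118 = 9844013/66198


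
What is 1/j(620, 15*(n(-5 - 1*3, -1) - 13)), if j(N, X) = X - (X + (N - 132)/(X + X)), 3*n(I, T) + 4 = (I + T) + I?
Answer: 75/61 ≈ 1.2295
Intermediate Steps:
n(I, T) = -4/3 + T/3 + 2*I/3 (n(I, T) = -4/3 + ((I + T) + I)/3 = -4/3 + (T + 2*I)/3 = -4/3 + (T/3 + 2*I/3) = -4/3 + T/3 + 2*I/3)
j(N, X) = -(-132 + N)/(2*X) (j(N, X) = X - (X + (-132 + N)/((2*X))) = X - (X + (-132 + N)*(1/(2*X))) = X - (X + (-132 + N)/(2*X)) = X + (-X - (-132 + N)/(2*X)) = -(-132 + N)/(2*X))
1/j(620, 15*(n(-5 - 1*3, -1) - 13)) = 1/((132 - 1*620)/(2*((15*((-4/3 + (⅓)*(-1) + 2*(-5 - 1*3)/3) - 13))))) = 1/((132 - 620)/(2*((15*((-4/3 - ⅓ + 2*(-5 - 3)/3) - 13))))) = 1/((½)*(-488)/(15*((-4/3 - ⅓ + (⅔)*(-8)) - 13))) = 1/((½)*(-488)/(15*((-4/3 - ⅓ - 16/3) - 13))) = 1/((½)*(-488)/(15*(-7 - 13))) = 1/((½)*(-488)/(15*(-20))) = 1/((½)*(-488)/(-300)) = 1/((½)*(-1/300)*(-488)) = 1/(61/75) = 75/61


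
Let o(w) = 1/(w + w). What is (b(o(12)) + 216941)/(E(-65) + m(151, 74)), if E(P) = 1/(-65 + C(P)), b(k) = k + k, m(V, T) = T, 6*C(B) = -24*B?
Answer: 169214045/57724 ≈ 2931.4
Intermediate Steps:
C(B) = -4*B (C(B) = (-24*B)/6 = -4*B)
o(w) = 1/(2*w)
b(k) = 2*k
E(P) = 1/(-65 - 4*P)
(b(o(12)) + 216941)/(E(-65) + m(151, 74)) = (2*((1/2)/12) + 216941)/(-1/(65 + 4*(-65)) + 74) = (2*((1/2)*(1/12)) + 216941)/(-1/(65 - 260) + 74) = (2*(1/24) + 216941)/(-1/(-195) + 74) = (1/12 + 216941)/(-1*(-1/195) + 74) = 2603293/(12*(1/195 + 74)) = 2603293/(12*(14431/195)) = (2603293/12)*(195/14431) = 169214045/57724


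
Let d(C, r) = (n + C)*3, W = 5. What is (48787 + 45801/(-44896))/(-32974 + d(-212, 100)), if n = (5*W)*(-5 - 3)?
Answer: -2190295351/1535892160 ≈ -1.4261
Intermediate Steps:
n = -200 (n = (5*5)*(-5 - 3) = 25*(-8) = -200)
d(C, r) = -600 + 3*C (d(C, r) = (-200 + C)*3 = -600 + 3*C)
(48787 + 45801/(-44896))/(-32974 + d(-212, 100)) = (48787 + 45801/(-44896))/(-32974 + (-600 + 3*(-212))) = (48787 + 45801*(-1/44896))/(-32974 + (-600 - 636)) = (48787 - 45801/44896)/(-32974 - 1236) = (2190295351/44896)/(-34210) = (2190295351/44896)*(-1/34210) = -2190295351/1535892160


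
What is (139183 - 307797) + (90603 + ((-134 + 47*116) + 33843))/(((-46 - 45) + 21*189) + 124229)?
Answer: -21600503934/128107 ≈ -1.6861e+5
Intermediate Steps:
(139183 - 307797) + (90603 + ((-134 + 47*116) + 33843))/(((-46 - 45) + 21*189) + 124229) = -168614 + (90603 + ((-134 + 5452) + 33843))/((-91 + 3969) + 124229) = -168614 + (90603 + (5318 + 33843))/(3878 + 124229) = -168614 + (90603 + 39161)/128107 = -168614 + 129764*(1/128107) = -168614 + 129764/128107 = -21600503934/128107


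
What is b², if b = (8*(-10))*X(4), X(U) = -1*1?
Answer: 6400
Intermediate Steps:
X(U) = -1
b = 80 (b = (8*(-10))*(-1) = -80*(-1) = 80)
b² = 80² = 6400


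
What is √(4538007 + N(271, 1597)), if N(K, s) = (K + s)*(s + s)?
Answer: √10504399 ≈ 3241.0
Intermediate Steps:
N(K, s) = 2*s*(K + s) (N(K, s) = (K + s)*(2*s) = 2*s*(K + s))
√(4538007 + N(271, 1597)) = √(4538007 + 2*1597*(271 + 1597)) = √(4538007 + 2*1597*1868) = √(4538007 + 5966392) = √10504399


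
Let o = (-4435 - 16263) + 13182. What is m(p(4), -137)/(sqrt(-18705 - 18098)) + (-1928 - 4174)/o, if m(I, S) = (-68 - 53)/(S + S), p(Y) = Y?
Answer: 3051/3758 - 121*I*sqrt(36803)/10084022 ≈ 0.81187 - 0.0023019*I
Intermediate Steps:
m(I, S) = -121/(2*S) (m(I, S) = -121*1/(2*S) = -121/(2*S))
o = -7516 (o = -20698 + 13182 = -7516)
m(p(4), -137)/(sqrt(-18705 - 18098)) + (-1928 - 4174)/o = (-121/2/(-137))/(sqrt(-18705 - 18098)) + (-1928 - 4174)/(-7516) = (-121/2*(-1/137))/(sqrt(-36803)) - 6102*(-1/7516) = 121/(274*((I*sqrt(36803)))) + 3051/3758 = 121*(-I*sqrt(36803)/36803)/274 + 3051/3758 = -121*I*sqrt(36803)/10084022 + 3051/3758 = 3051/3758 - 121*I*sqrt(36803)/10084022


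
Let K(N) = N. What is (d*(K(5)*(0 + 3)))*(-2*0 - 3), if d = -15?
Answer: 675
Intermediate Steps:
(d*(K(5)*(0 + 3)))*(-2*0 - 3) = (-75*(0 + 3))*(-2*0 - 3) = (-75*3)*(0 - 3) = -15*15*(-3) = -225*(-3) = 675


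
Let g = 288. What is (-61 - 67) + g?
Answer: 160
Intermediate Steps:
(-61 - 67) + g = (-61 - 67) + 288 = -128 + 288 = 160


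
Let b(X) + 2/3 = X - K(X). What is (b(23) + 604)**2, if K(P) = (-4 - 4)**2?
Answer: 2845969/9 ≈ 3.1622e+5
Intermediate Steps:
K(P) = 64 (K(P) = (-8)**2 = 64)
b(X) = -194/3 + X (b(X) = -2/3 + (X - 1*64) = -2/3 + (X - 64) = -2/3 + (-64 + X) = -194/3 + X)
(b(23) + 604)**2 = ((-194/3 + 23) + 604)**2 = (-125/3 + 604)**2 = (1687/3)**2 = 2845969/9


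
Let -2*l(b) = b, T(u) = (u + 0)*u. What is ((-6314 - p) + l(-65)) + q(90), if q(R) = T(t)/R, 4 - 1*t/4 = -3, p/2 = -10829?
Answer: 1384669/90 ≈ 15385.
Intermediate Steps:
p = -21658 (p = 2*(-10829) = -21658)
t = 28 (t = 16 - 4*(-3) = 16 + 12 = 28)
T(u) = u**2 (T(u) = u*u = u**2)
l(b) = -b/2
q(R) = 784/R (q(R) = 28**2/R = 784/R)
((-6314 - p) + l(-65)) + q(90) = ((-6314 - 1*(-21658)) - 1/2*(-65)) + 784/90 = ((-6314 + 21658) + 65/2) + 784*(1/90) = (15344 + 65/2) + 392/45 = 30753/2 + 392/45 = 1384669/90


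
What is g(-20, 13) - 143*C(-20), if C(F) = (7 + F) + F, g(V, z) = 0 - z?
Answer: 4706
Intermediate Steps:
g(V, z) = -z
C(F) = 7 + 2*F
g(-20, 13) - 143*C(-20) = -1*13 - 143*(7 + 2*(-20)) = -13 - 143*(7 - 40) = -13 - 143*(-33) = -13 + 4719 = 4706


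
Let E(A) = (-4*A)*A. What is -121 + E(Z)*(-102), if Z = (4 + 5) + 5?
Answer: 79847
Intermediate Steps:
Z = 14 (Z = 9 + 5 = 14)
E(A) = -4*A²
-121 + E(Z)*(-102) = -121 - 4*14²*(-102) = -121 - 4*196*(-102) = -121 - 784*(-102) = -121 + 79968 = 79847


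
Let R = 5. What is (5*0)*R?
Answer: 0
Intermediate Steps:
(5*0)*R = (5*0)*5 = 0*5 = 0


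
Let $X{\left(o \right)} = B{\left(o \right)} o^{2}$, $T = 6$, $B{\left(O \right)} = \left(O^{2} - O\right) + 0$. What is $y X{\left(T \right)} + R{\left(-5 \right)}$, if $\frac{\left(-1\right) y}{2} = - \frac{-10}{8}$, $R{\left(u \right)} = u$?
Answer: $-2705$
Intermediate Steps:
$B{\left(O \right)} = O^{2} - O$
$X{\left(o \right)} = o^{3} \left(-1 + o\right)$ ($X{\left(o \right)} = o \left(-1 + o\right) o^{2} = o^{3} \left(-1 + o\right)$)
$y = - \frac{5}{2}$ ($y = - 2 \left(- \frac{-10}{8}\right) = - 2 \left(\left(-1\right) \left(- \frac{5}{4}\right)\right) = \left(-2\right) \frac{5}{4} = - \frac{5}{2} \approx -2.5$)
$y X{\left(T \right)} + R{\left(-5 \right)} = - \frac{5 \cdot 6^{3} \left(-1 + 6\right)}{2} - 5 = - \frac{5 \cdot 216 \cdot 5}{2} - 5 = \left(- \frac{5}{2}\right) 1080 - 5 = -2700 - 5 = -2705$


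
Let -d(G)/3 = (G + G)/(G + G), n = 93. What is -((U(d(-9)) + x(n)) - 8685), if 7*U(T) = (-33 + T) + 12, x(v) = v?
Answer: 60168/7 ≈ 8595.4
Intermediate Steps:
d(G) = -3 (d(G) = -3*(G + G)/(G + G) = -3*2*G/(2*G) = -3*2*G*1/(2*G) = -3*1 = -3)
U(T) = -3 + T/7 (U(T) = ((-33 + T) + 12)/7 = (-21 + T)/7 = -3 + T/7)
-((U(d(-9)) + x(n)) - 8685) = -(((-3 + (⅐)*(-3)) + 93) - 8685) = -(((-3 - 3/7) + 93) - 8685) = -((-24/7 + 93) - 8685) = -(627/7 - 8685) = -1*(-60168/7) = 60168/7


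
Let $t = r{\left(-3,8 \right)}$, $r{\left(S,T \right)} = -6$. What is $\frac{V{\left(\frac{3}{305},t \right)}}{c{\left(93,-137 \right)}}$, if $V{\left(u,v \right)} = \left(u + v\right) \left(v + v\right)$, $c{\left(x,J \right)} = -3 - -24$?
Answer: $\frac{1044}{305} \approx 3.423$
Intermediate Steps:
$c{\left(x,J \right)} = 21$ ($c{\left(x,J \right)} = -3 + 24 = 21$)
$t = -6$
$V{\left(u,v \right)} = 2 v \left(u + v\right)$ ($V{\left(u,v \right)} = \left(u + v\right) 2 v = 2 v \left(u + v\right)$)
$\frac{V{\left(\frac{3}{305},t \right)}}{c{\left(93,-137 \right)}} = \frac{2 \left(-6\right) \left(\frac{3}{305} - 6\right)}{21} = 2 \left(-6\right) \left(3 \cdot \frac{1}{305} - 6\right) \frac{1}{21} = 2 \left(-6\right) \left(\frac{3}{305} - 6\right) \frac{1}{21} = 2 \left(-6\right) \left(- \frac{1827}{305}\right) \frac{1}{21} = \frac{21924}{305} \cdot \frac{1}{21} = \frac{1044}{305}$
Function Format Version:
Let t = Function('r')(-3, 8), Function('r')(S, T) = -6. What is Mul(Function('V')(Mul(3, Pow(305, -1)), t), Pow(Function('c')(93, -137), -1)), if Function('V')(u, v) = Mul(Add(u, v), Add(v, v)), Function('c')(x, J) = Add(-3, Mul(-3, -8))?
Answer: Rational(1044, 305) ≈ 3.4230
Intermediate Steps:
Function('c')(x, J) = 21 (Function('c')(x, J) = Add(-3, 24) = 21)
t = -6
Function('V')(u, v) = Mul(2, v, Add(u, v)) (Function('V')(u, v) = Mul(Add(u, v), Mul(2, v)) = Mul(2, v, Add(u, v)))
Mul(Function('V')(Mul(3, Pow(305, -1)), t), Pow(Function('c')(93, -137), -1)) = Mul(Mul(2, -6, Add(Mul(3, Pow(305, -1)), -6)), Pow(21, -1)) = Mul(Mul(2, -6, Add(Mul(3, Rational(1, 305)), -6)), Rational(1, 21)) = Mul(Mul(2, -6, Add(Rational(3, 305), -6)), Rational(1, 21)) = Mul(Mul(2, -6, Rational(-1827, 305)), Rational(1, 21)) = Mul(Rational(21924, 305), Rational(1, 21)) = Rational(1044, 305)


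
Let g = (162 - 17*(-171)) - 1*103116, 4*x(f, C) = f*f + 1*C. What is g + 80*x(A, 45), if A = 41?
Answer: -65527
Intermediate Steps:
x(f, C) = C/4 + f²/4 (x(f, C) = (f*f + 1*C)/4 = (f² + C)/4 = (C + f²)/4 = C/4 + f²/4)
g = -100047 (g = (162 + 2907) - 103116 = 3069 - 103116 = -100047)
g + 80*x(A, 45) = -100047 + 80*((¼)*45 + (¼)*41²) = -100047 + 80*(45/4 + (¼)*1681) = -100047 + 80*(45/4 + 1681/4) = -100047 + 80*(863/2) = -100047 + 34520 = -65527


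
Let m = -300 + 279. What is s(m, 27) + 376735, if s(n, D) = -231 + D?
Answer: 376531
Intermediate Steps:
m = -21
s(m, 27) + 376735 = (-231 + 27) + 376735 = -204 + 376735 = 376531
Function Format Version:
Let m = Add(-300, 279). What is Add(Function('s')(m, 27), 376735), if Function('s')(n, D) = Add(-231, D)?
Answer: 376531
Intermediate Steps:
m = -21
Add(Function('s')(m, 27), 376735) = Add(Add(-231, 27), 376735) = Add(-204, 376735) = 376531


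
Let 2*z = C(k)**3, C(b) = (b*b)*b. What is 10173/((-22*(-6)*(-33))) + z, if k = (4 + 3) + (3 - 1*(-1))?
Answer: 1711870020275/1452 ≈ 1.1790e+9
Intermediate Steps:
k = 11 (k = 7 + (3 + 1) = 7 + 4 = 11)
C(b) = b**3 (C(b) = b**2*b = b**3)
z = 2357947691/2 (z = (11**3)**3/2 = (1/2)*1331**3 = (1/2)*2357947691 = 2357947691/2 ≈ 1.1790e+9)
10173/((-22*(-6)*(-33))) + z = 10173/((-22*(-6)*(-33))) + 2357947691/2 = 10173/((132*(-33))) + 2357947691/2 = 10173/(-4356) + 2357947691/2 = 10173*(-1/4356) + 2357947691/2 = -3391/1452 + 2357947691/2 = 1711870020275/1452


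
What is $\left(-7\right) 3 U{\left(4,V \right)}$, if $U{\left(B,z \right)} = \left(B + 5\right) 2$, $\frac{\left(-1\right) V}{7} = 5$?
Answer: $-378$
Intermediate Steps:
$V = -35$ ($V = \left(-7\right) 5 = -35$)
$U{\left(B,z \right)} = 10 + 2 B$ ($U{\left(B,z \right)} = \left(5 + B\right) 2 = 10 + 2 B$)
$\left(-7\right) 3 U{\left(4,V \right)} = \left(-7\right) 3 \left(10 + 2 \cdot 4\right) = - 21 \left(10 + 8\right) = \left(-21\right) 18 = -378$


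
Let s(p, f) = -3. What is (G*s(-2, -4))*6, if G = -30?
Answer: 540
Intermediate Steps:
(G*s(-2, -4))*6 = -30*(-3)*6 = 90*6 = 540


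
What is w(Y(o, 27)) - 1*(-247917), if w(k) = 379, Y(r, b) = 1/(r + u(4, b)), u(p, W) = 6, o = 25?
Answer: 248296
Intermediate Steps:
Y(r, b) = 1/(6 + r) (Y(r, b) = 1/(r + 6) = 1/(6 + r))
w(Y(o, 27)) - 1*(-247917) = 379 - 1*(-247917) = 379 + 247917 = 248296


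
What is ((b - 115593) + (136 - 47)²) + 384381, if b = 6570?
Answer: 283279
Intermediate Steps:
((b - 115593) + (136 - 47)²) + 384381 = ((6570 - 115593) + (136 - 47)²) + 384381 = (-109023 + 89²) + 384381 = (-109023 + 7921) + 384381 = -101102 + 384381 = 283279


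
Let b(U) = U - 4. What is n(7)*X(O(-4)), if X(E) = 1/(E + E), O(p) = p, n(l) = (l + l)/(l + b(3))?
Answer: -7/24 ≈ -0.29167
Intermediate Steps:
b(U) = -4 + U
n(l) = 2*l/(-1 + l) (n(l) = (l + l)/(l + (-4 + 3)) = (2*l)/(l - 1) = (2*l)/(-1 + l) = 2*l/(-1 + l))
X(E) = 1/(2*E)
n(7)*X(O(-4)) = (2*7/(-1 + 7))*((½)/(-4)) = (2*7/6)*((½)*(-¼)) = (2*7*(⅙))*(-⅛) = (7/3)*(-⅛) = -7/24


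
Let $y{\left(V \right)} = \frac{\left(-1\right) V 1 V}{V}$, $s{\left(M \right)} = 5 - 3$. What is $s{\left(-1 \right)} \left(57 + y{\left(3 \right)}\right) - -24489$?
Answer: $24597$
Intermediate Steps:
$s{\left(M \right)} = 2$
$y{\left(V \right)} = - V$ ($y{\left(V \right)} = \frac{\left(-1\right) V V}{V} = \frac{\left(-1\right) V^{2}}{V} = - V$)
$s{\left(-1 \right)} \left(57 + y{\left(3 \right)}\right) - -24489 = 2 \left(57 - 3\right) - -24489 = 2 \left(57 - 3\right) + 24489 = 2 \cdot 54 + 24489 = 108 + 24489 = 24597$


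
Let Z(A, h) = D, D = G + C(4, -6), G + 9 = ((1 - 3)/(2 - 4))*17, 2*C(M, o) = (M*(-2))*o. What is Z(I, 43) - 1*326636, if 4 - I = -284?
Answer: -326604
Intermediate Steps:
I = 288 (I = 4 - 1*(-284) = 4 + 284 = 288)
C(M, o) = -M*o (C(M, o) = ((M*(-2))*o)/2 = ((-2*M)*o)/2 = (-2*M*o)/2 = -M*o)
G = 8 (G = -9 + ((1 - 3)/(2 - 4))*17 = -9 - 2/(-2)*17 = -9 - 2*(-½)*17 = -9 + 1*17 = -9 + 17 = 8)
D = 32 (D = 8 - 1*4*(-6) = 8 + 24 = 32)
Z(A, h) = 32
Z(I, 43) - 1*326636 = 32 - 1*326636 = 32 - 326636 = -326604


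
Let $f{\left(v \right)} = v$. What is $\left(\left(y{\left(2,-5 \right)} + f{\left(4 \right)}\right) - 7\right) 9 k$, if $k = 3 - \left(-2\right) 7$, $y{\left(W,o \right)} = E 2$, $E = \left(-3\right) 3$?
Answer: $-3213$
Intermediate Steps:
$E = -9$
$y{\left(W,o \right)} = -18$ ($y{\left(W,o \right)} = \left(-9\right) 2 = -18$)
$k = 17$ ($k = 3 - -14 = 3 + 14 = 17$)
$\left(\left(y{\left(2,-5 \right)} + f{\left(4 \right)}\right) - 7\right) 9 k = \left(\left(-18 + 4\right) - 7\right) 9 \cdot 17 = \left(-14 - 7\right) 9 \cdot 17 = \left(-21\right) 9 \cdot 17 = \left(-189\right) 17 = -3213$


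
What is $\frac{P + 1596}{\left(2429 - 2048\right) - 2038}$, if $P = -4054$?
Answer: $\frac{2458}{1657} \approx 1.4834$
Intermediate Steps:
$\frac{P + 1596}{\left(2429 - 2048\right) - 2038} = \frac{-4054 + 1596}{\left(2429 - 2048\right) - 2038} = - \frac{2458}{381 - 2038} = - \frac{2458}{-1657} = \left(-2458\right) \left(- \frac{1}{1657}\right) = \frac{2458}{1657}$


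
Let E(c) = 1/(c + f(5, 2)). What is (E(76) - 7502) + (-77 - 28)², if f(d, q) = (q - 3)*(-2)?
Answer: 274795/78 ≈ 3523.0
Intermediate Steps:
f(d, q) = 6 - 2*q (f(d, q) = (-3 + q)*(-2) = 6 - 2*q)
E(c) = 1/(2 + c) (E(c) = 1/(c + (6 - 2*2)) = 1/(c + (6 - 4)) = 1/(c + 2) = 1/(2 + c))
(E(76) - 7502) + (-77 - 28)² = (1/(2 + 76) - 7502) + (-77 - 28)² = (1/78 - 7502) + (-105)² = (1/78 - 7502) + 11025 = -585155/78 + 11025 = 274795/78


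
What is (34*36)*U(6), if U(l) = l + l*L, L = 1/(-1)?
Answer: 0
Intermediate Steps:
L = -1
U(l) = 0 (U(l) = l + l*(-1) = l - l = 0)
(34*36)*U(6) = (34*36)*0 = 1224*0 = 0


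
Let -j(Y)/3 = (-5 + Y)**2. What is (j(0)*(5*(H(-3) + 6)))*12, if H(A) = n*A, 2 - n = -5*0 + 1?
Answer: -13500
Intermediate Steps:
n = 1 (n = 2 - (-5*0 + 1) = 2 - (0 + 1) = 2 - 1*1 = 2 - 1 = 1)
j(Y) = -3*(-5 + Y)**2
H(A) = A (H(A) = 1*A = A)
(j(0)*(5*(H(-3) + 6)))*12 = ((-3*(-5 + 0)**2)*(5*(-3 + 6)))*12 = ((-3*(-5)**2)*(5*3))*12 = (-3*25*15)*12 = -75*15*12 = -1125*12 = -13500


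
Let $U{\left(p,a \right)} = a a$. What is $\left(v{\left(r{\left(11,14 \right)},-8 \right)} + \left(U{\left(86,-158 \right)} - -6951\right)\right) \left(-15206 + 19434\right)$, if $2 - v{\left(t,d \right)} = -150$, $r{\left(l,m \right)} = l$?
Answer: $135579276$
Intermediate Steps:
$v{\left(t,d \right)} = 152$ ($v{\left(t,d \right)} = 2 - -150 = 2 + 150 = 152$)
$U{\left(p,a \right)} = a^{2}$
$\left(v{\left(r{\left(11,14 \right)},-8 \right)} + \left(U{\left(86,-158 \right)} - -6951\right)\right) \left(-15206 + 19434\right) = \left(152 + \left(\left(-158\right)^{2} - -6951\right)\right) \left(-15206 + 19434\right) = \left(152 + \left(24964 + 6951\right)\right) 4228 = \left(152 + 31915\right) 4228 = 32067 \cdot 4228 = 135579276$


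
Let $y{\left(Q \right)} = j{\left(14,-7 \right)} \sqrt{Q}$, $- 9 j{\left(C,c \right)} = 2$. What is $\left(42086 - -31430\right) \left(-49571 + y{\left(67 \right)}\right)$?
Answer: $-3644261636 - \frac{147032 \sqrt{67}}{9} \approx -3.6444 \cdot 10^{9}$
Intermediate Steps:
$j{\left(C,c \right)} = - \frac{2}{9}$ ($j{\left(C,c \right)} = \left(- \frac{1}{9}\right) 2 = - \frac{2}{9}$)
$y{\left(Q \right)} = - \frac{2 \sqrt{Q}}{9}$
$\left(42086 - -31430\right) \left(-49571 + y{\left(67 \right)}\right) = \left(42086 - -31430\right) \left(-49571 - \frac{2 \sqrt{67}}{9}\right) = \left(42086 + 31430\right) \left(-49571 - \frac{2 \sqrt{67}}{9}\right) = 73516 \left(-49571 - \frac{2 \sqrt{67}}{9}\right) = -3644261636 - \frac{147032 \sqrt{67}}{9}$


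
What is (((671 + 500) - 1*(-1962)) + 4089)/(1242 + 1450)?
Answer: 3611/1346 ≈ 2.6828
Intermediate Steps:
(((671 + 500) - 1*(-1962)) + 4089)/(1242 + 1450) = ((1171 + 1962) + 4089)/2692 = (3133 + 4089)*(1/2692) = 7222*(1/2692) = 3611/1346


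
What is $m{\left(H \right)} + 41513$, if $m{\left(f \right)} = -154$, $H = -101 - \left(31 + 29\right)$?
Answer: $41359$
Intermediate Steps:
$H = -161$ ($H = -101 - 60 = -161$)
$m{\left(H \right)} + 41513 = -154 + 41513 = 41359$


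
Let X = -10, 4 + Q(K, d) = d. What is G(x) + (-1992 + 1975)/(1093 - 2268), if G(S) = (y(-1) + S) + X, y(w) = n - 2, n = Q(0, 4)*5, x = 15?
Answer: 3542/1175 ≈ 3.0145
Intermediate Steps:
Q(K, d) = -4 + d
n = 0 (n = (-4 + 4)*5 = 0*5 = 0)
y(w) = -2 (y(w) = 0 - 2 = -2)
G(S) = -12 + S (G(S) = (-2 + S) - 10 = -12 + S)
G(x) + (-1992 + 1975)/(1093 - 2268) = (-12 + 15) + (-1992 + 1975)/(1093 - 2268) = 3 - 17/(-1175) = 3 - 17*(-1/1175) = 3 + 17/1175 = 3542/1175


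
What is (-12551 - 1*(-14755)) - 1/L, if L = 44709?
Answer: 98538635/44709 ≈ 2204.0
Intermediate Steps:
(-12551 - 1*(-14755)) - 1/L = (-12551 - 1*(-14755)) - 1/44709 = (-12551 + 14755) - 1*1/44709 = 2204 - 1/44709 = 98538635/44709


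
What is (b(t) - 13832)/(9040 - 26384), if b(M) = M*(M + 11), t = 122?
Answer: -1197/8672 ≈ -0.13803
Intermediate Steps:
b(M) = M*(11 + M)
(b(t) - 13832)/(9040 - 26384) = (122*(11 + 122) - 13832)/(9040 - 26384) = (122*133 - 13832)/(-17344) = (16226 - 13832)*(-1/17344) = 2394*(-1/17344) = -1197/8672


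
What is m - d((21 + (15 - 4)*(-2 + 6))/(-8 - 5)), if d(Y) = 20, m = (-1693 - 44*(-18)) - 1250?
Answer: -2171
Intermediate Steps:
m = -2151 (m = (-1693 + 792) - 1250 = -901 - 1250 = -2151)
m - d((21 + (15 - 4)*(-2 + 6))/(-8 - 5)) = -2151 - 1*20 = -2151 - 20 = -2171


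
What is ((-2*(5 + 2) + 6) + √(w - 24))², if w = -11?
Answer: (-8 + I*√35)² ≈ 29.0 - 94.657*I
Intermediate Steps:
((-2*(5 + 2) + 6) + √(w - 24))² = ((-2*(5 + 2) + 6) + √(-11 - 24))² = ((-2*7 + 6) + √(-35))² = ((-14 + 6) + I*√35)² = (-8 + I*√35)²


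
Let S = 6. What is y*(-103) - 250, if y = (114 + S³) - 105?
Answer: -23425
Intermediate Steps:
y = 225 (y = (114 + 6³) - 105 = (114 + 216) - 105 = 330 - 105 = 225)
y*(-103) - 250 = 225*(-103) - 250 = -23175 - 250 = -23425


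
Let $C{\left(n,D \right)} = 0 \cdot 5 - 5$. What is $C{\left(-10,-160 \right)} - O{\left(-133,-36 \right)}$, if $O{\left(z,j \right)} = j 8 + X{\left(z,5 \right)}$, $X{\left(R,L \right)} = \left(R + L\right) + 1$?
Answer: $410$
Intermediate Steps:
$X{\left(R,L \right)} = 1 + L + R$ ($X{\left(R,L \right)} = \left(L + R\right) + 1 = 1 + L + R$)
$C{\left(n,D \right)} = -5$ ($C{\left(n,D \right)} = 0 - 5 = -5$)
$O{\left(z,j \right)} = 6 + z + 8 j$ ($O{\left(z,j \right)} = j 8 + \left(1 + 5 + z\right) = 8 j + \left(6 + z\right) = 6 + z + 8 j$)
$C{\left(-10,-160 \right)} - O{\left(-133,-36 \right)} = -5 - \left(6 - 133 + 8 \left(-36\right)\right) = -5 - \left(6 - 133 - 288\right) = -5 - -415 = -5 + 415 = 410$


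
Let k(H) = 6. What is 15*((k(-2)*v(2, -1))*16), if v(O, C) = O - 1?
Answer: 1440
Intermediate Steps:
v(O, C) = -1 + O
15*((k(-2)*v(2, -1))*16) = 15*((6*(-1 + 2))*16) = 15*((6*1)*16) = 15*(6*16) = 15*96 = 1440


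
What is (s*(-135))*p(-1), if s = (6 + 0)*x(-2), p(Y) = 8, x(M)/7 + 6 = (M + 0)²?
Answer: 90720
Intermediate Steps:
x(M) = -42 + 7*M² (x(M) = -42 + 7*(M + 0)² = -42 + 7*M²)
s = -84 (s = (6 + 0)*(-42 + 7*(-2)²) = 6*(-42 + 7*4) = 6*(-42 + 28) = 6*(-14) = -84)
(s*(-135))*p(-1) = -84*(-135)*8 = 11340*8 = 90720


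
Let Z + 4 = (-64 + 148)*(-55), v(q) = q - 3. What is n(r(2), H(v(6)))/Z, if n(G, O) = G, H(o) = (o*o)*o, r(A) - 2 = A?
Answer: -1/1156 ≈ -0.00086505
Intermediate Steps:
r(A) = 2 + A
v(q) = -3 + q
H(o) = o³ (H(o) = o²*o = o³)
Z = -4624 (Z = -4 + (-64 + 148)*(-55) = -4 + 84*(-55) = -4 - 4620 = -4624)
n(r(2), H(v(6)))/Z = (2 + 2)/(-4624) = 4*(-1/4624) = -1/1156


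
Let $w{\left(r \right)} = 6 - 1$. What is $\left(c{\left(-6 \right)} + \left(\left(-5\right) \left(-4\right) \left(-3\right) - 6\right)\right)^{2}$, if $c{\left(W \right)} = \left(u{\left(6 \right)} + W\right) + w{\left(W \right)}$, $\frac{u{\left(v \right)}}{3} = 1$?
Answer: $4096$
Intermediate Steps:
$u{\left(v \right)} = 3$ ($u{\left(v \right)} = 3 \cdot 1 = 3$)
$w{\left(r \right)} = 5$ ($w{\left(r \right)} = 6 - 1 = 5$)
$c{\left(W \right)} = 8 + W$ ($c{\left(W \right)} = \left(3 + W\right) + 5 = 8 + W$)
$\left(c{\left(-6 \right)} + \left(\left(-5\right) \left(-4\right) \left(-3\right) - 6\right)\right)^{2} = \left(\left(8 - 6\right) + \left(\left(-5\right) \left(-4\right) \left(-3\right) - 6\right)\right)^{2} = \left(2 + \left(20 \left(-3\right) - 6\right)\right)^{2} = \left(2 - 66\right)^{2} = \left(-64\right)^{2} = 4096$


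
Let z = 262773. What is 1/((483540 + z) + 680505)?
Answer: 1/1426818 ≈ 7.0086e-7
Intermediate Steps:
1/((483540 + z) + 680505) = 1/((483540 + 262773) + 680505) = 1/(746313 + 680505) = 1/1426818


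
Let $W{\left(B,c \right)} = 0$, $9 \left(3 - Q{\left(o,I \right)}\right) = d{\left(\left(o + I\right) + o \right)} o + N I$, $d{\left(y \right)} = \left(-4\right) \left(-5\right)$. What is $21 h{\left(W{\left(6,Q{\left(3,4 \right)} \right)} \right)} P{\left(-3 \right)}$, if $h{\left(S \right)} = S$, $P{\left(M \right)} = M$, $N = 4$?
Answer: $0$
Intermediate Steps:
$d{\left(y \right)} = 20$
$Q{\left(o,I \right)} = 3 - \frac{20 o}{9} - \frac{4 I}{9}$ ($Q{\left(o,I \right)} = 3 - \frac{20 o + 4 I}{9} = 3 - \frac{4 I + 20 o}{9} = 3 - \left(\frac{4 I}{9} + \frac{20 o}{9}\right) = 3 - \frac{20 o}{9} - \frac{4 I}{9}$)
$21 h{\left(W{\left(6,Q{\left(3,4 \right)} \right)} \right)} P{\left(-3 \right)} = 21 \cdot 0 \left(-3\right) = 0 \left(-3\right) = 0$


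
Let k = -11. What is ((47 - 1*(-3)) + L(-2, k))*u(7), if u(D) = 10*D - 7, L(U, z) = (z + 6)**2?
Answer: 4725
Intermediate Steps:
L(U, z) = (6 + z)**2
u(D) = -7 + 10*D
((47 - 1*(-3)) + L(-2, k))*u(7) = ((47 - 1*(-3)) + (6 - 11)**2)*(-7 + 10*7) = ((47 + 3) + (-5)**2)*(-7 + 70) = (50 + 25)*63 = 75*63 = 4725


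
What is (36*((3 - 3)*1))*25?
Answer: 0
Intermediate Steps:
(36*((3 - 3)*1))*25 = (36*(0*1))*25 = (36*0)*25 = 0*25 = 0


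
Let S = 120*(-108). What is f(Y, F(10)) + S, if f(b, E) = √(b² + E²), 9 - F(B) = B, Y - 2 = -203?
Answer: -12960 + √40402 ≈ -12759.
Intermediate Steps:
Y = -201 (Y = 2 - 203 = -201)
F(B) = 9 - B
f(b, E) = √(E² + b²)
S = -12960
f(Y, F(10)) + S = √((9 - 1*10)² + (-201)²) - 12960 = √((9 - 10)² + 40401) - 12960 = √((-1)² + 40401) - 12960 = √(1 + 40401) - 12960 = √40402 - 12960 = -12960 + √40402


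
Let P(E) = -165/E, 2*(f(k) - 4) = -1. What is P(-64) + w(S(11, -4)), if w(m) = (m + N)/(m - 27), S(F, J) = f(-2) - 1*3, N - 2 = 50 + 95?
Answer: -10135/3392 ≈ -2.9879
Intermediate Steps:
N = 147 (N = 2 + (50 + 95) = 2 + 145 = 147)
f(k) = 7/2 (f(k) = 4 + (½)*(-1) = 4 - ½ = 7/2)
S(F, J) = ½ (S(F, J) = 7/2 - 1*3 = 7/2 - 3 = ½)
w(m) = (147 + m)/(-27 + m) (w(m) = (m + 147)/(m - 27) = (147 + m)/(-27 + m))
P(-64) + w(S(11, -4)) = -165/(-64) + (147 + ½)/(-27 + ½) = -165*(-1/64) + (295/2)/(-53/2) = 165/64 - 2/53*295/2 = 165/64 - 295/53 = -10135/3392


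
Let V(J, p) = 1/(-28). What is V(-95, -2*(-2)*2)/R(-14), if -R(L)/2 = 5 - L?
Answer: 1/1064 ≈ 0.00093985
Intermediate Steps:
R(L) = -10 + 2*L (R(L) = -2*(5 - L) = -10 + 2*L)
V(J, p) = -1/28
V(-95, -2*(-2)*2)/R(-14) = -1/(28*(-10 + 2*(-14))) = -1/(28*(-10 - 28)) = -1/28/(-38) = -1/28*(-1/38) = 1/1064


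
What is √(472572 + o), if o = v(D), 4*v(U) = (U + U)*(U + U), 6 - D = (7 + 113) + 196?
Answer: 4*√35542 ≈ 754.10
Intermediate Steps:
D = -310 (D = 6 - ((7 + 113) + 196) = 6 - (120 + 196) = 6 - 1*316 = 6 - 316 = -310)
v(U) = U² (v(U) = ((U + U)*(U + U))/4 = ((2*U)*(2*U))/4 = (4*U²)/4 = U²)
o = 96100 (o = (-310)² = 96100)
√(472572 + o) = √(472572 + 96100) = √568672 = 4*√35542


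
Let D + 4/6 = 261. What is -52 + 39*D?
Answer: 10101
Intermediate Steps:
D = 781/3 (D = -2/3 + 261 = 781/3 ≈ 260.33)
-52 + 39*D = -52 + 39*(781/3) = -52 + 10153 = 10101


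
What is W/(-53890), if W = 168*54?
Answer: -4536/26945 ≈ -0.16834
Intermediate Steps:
W = 9072
W/(-53890) = 9072/(-53890) = 9072*(-1/53890) = -4536/26945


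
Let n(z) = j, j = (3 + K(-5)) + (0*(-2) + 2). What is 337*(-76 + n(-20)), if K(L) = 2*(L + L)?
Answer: -30667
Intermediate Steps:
K(L) = 4*L (K(L) = 2*(2*L) = 4*L)
j = -15 (j = (3 + 4*(-5)) + (0*(-2) + 2) = (3 - 20) + (0 + 2) = -17 + 2 = -15)
n(z) = -15
337*(-76 + n(-20)) = 337*(-76 - 15) = 337*(-91) = -30667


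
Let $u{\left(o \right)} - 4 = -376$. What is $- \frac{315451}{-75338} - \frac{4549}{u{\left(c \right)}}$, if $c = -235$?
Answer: $\frac{230030167}{14012868} \approx 16.416$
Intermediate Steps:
$u{\left(o \right)} = -372$ ($u{\left(o \right)} = 4 - 376 = -372$)
$- \frac{315451}{-75338} - \frac{4549}{u{\left(c \right)}} = - \frac{315451}{-75338} - \frac{4549}{-372} = \left(-315451\right) \left(- \frac{1}{75338}\right) - - \frac{4549}{372} = \frac{315451}{75338} + \frac{4549}{372} = \frac{230030167}{14012868}$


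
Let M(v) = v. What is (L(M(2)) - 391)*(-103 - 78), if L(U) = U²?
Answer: 70047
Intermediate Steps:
(L(M(2)) - 391)*(-103 - 78) = (2² - 391)*(-103 - 78) = (4 - 391)*(-181) = -387*(-181) = 70047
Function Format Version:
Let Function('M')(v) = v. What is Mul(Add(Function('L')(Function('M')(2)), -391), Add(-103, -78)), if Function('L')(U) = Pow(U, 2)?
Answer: 70047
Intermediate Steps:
Mul(Add(Function('L')(Function('M')(2)), -391), Add(-103, -78)) = Mul(Add(Pow(2, 2), -391), Add(-103, -78)) = Mul(Add(4, -391), -181) = Mul(-387, -181) = 70047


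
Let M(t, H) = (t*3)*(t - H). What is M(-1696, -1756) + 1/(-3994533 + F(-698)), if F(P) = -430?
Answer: -1219582304641/3994963 ≈ -3.0528e+5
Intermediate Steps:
M(t, H) = 3*t*(t - H) (M(t, H) = (3*t)*(t - H) = 3*t*(t - H))
M(-1696, -1756) + 1/(-3994533 + F(-698)) = 3*(-1696)*(-1696 - 1*(-1756)) + 1/(-3994533 - 430) = 3*(-1696)*(-1696 + 1756) + 1/(-3994963) = 3*(-1696)*60 - 1/3994963 = -305280 - 1/3994963 = -1219582304641/3994963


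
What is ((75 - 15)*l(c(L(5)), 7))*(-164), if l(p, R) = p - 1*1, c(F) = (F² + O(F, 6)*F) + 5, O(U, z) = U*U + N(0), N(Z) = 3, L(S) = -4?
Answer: 551040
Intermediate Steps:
O(U, z) = 3 + U² (O(U, z) = U*U + 3 = U² + 3 = 3 + U²)
c(F) = 5 + F² + F*(3 + F²) (c(F) = (F² + (3 + F²)*F) + 5 = (F² + F*(3 + F²)) + 5 = 5 + F² + F*(3 + F²))
l(p, R) = -1 + p (l(p, R) = p - 1 = -1 + p)
((75 - 15)*l(c(L(5)), 7))*(-164) = ((75 - 15)*(-1 + (5 + (-4)² - 4*(3 + (-4)²))))*(-164) = (60*(-1 + (5 + 16 - 4*(3 + 16))))*(-164) = (60*(-1 + (5 + 16 - 4*19)))*(-164) = (60*(-1 + (5 + 16 - 76)))*(-164) = (60*(-1 - 55))*(-164) = (60*(-56))*(-164) = -3360*(-164) = 551040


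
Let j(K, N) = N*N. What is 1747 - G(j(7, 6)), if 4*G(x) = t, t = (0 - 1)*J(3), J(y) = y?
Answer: 6991/4 ≈ 1747.8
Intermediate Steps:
j(K, N) = N**2
t = -3 (t = (0 - 1)*3 = -1*3 = -3)
G(x) = -3/4 (G(x) = (1/4)*(-3) = -3/4)
1747 - G(j(7, 6)) = 1747 - 1*(-3/4) = 1747 + 3/4 = 6991/4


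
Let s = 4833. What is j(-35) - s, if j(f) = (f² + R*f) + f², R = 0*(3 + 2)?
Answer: -2383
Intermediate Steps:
R = 0 (R = 0*5 = 0)
j(f) = 2*f² (j(f) = (f² + 0*f) + f² = (f² + 0) + f² = f² + f² = 2*f²)
j(-35) - s = 2*(-35)² - 1*4833 = 2*1225 - 4833 = 2450 - 4833 = -2383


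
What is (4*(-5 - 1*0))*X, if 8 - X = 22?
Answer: 280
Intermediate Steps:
X = -14 (X = 8 - 1*22 = 8 - 22 = -14)
(4*(-5 - 1*0))*X = (4*(-5 - 1*0))*(-14) = (4*(-5 + 0))*(-14) = (4*(-5))*(-14) = -20*(-14) = 280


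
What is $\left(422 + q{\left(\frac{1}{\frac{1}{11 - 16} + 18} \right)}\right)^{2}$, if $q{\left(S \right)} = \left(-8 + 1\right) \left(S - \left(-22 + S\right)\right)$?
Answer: $71824$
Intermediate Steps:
$q{\left(S \right)} = -154$ ($q{\left(S \right)} = \left(-7\right) 22 = -154$)
$\left(422 + q{\left(\frac{1}{\frac{1}{11 - 16} + 18} \right)}\right)^{2} = \left(422 - 154\right)^{2} = 268^{2} = 71824$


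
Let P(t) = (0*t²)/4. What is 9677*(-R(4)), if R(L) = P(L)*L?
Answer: 0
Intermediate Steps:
P(t) = 0 (P(t) = 0*(¼) = 0)
R(L) = 0 (R(L) = 0*L = 0)
9677*(-R(4)) = 9677*(-1*0) = 9677*0 = 0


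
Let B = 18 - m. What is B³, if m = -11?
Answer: 24389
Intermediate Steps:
B = 29 (B = 18 - 1*(-11) = 18 + 11 = 29)
B³ = 29³ = 24389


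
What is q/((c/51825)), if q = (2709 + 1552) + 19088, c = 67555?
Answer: 242012385/13511 ≈ 17912.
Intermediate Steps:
q = 23349 (q = 4261 + 19088 = 23349)
q/((c/51825)) = 23349/((67555/51825)) = 23349/((67555*(1/51825))) = 23349/(13511/10365) = 23349*(10365/13511) = 242012385/13511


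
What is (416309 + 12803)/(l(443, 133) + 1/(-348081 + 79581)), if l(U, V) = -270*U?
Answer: -115216572000/32115285001 ≈ -3.5876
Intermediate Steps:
(416309 + 12803)/(l(443, 133) + 1/(-348081 + 79581)) = (416309 + 12803)/(-270*443 + 1/(-348081 + 79581)) = 429112/(-119610 + 1/(-268500)) = 429112/(-119610 - 1/268500) = 429112/(-32115285001/268500) = 429112*(-268500/32115285001) = -115216572000/32115285001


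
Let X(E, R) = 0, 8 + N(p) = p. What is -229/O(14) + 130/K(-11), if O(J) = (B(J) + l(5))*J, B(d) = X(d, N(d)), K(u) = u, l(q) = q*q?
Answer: -48019/3850 ≈ -12.472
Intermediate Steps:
l(q) = q²
N(p) = -8 + p
B(d) = 0
O(J) = 25*J (O(J) = (0 + 5²)*J = (0 + 25)*J = 25*J)
-229/O(14) + 130/K(-11) = -229/(25*14) + 130/(-11) = -229/350 + 130*(-1/11) = -229*1/350 - 130/11 = -229/350 - 130/11 = -48019/3850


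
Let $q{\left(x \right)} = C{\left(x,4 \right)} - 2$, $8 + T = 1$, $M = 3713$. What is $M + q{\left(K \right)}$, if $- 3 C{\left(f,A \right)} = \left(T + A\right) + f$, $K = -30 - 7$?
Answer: $\frac{11173}{3} \approx 3724.3$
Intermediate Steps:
$T = -7$ ($T = -8 + 1 = -7$)
$K = -37$
$C{\left(f,A \right)} = \frac{7}{3} - \frac{A}{3} - \frac{f}{3}$ ($C{\left(f,A \right)} = - \frac{\left(-7 + A\right) + f}{3} = - \frac{-7 + A + f}{3} = \frac{7}{3} - \frac{A}{3} - \frac{f}{3}$)
$q{\left(x \right)} = -1 - \frac{x}{3}$ ($q{\left(x \right)} = \left(\frac{7}{3} - \frac{4}{3} - \frac{x}{3}\right) - 2 = \left(1 - \frac{x}{3}\right) - 2 = -1 - \frac{x}{3}$)
$M + q{\left(K \right)} = 3713 - - \frac{34}{3} = 3713 + \left(-1 + \frac{37}{3}\right) = 3713 + \frac{34}{3} = \frac{11173}{3}$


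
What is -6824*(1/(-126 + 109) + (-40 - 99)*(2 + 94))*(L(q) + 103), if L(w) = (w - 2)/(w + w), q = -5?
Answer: 47214536068/5 ≈ 9.4429e+9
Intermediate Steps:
L(w) = (-2 + w)/(2*w) (L(w) = (-2 + w)/((2*w)) = (-2 + w)*(1/(2*w)) = (-2 + w)/(2*w))
-6824*(1/(-126 + 109) + (-40 - 99)*(2 + 94))*(L(q) + 103) = -6824*(1/(-126 + 109) + (-40 - 99)*(2 + 94))*((1/2)*(-2 - 5)/(-5) + 103) = -6824*(1/(-17) - 139*96)*((1/2)*(-1/5)*(-7) + 103) = -6824*(-1/17 - 13344)*(7/10 + 103) = -(-1548017576)*1037/(17*10) = -6824*(-13837789/10) = 47214536068/5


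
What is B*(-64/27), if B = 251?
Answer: -16064/27 ≈ -594.96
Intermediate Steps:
B*(-64/27) = 251*(-64/27) = -16064/27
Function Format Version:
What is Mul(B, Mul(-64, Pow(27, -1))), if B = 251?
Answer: Rational(-16064, 27) ≈ -594.96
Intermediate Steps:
Mul(B, Mul(-64, Pow(27, -1))) = Mul(251, Mul(-64, Pow(27, -1))) = Mul(251, Mul(-64, Rational(1, 27))) = Mul(251, Rational(-64, 27)) = Rational(-16064, 27)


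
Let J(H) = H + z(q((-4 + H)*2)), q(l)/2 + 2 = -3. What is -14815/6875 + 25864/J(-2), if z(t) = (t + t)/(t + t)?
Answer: -35565963/1375 ≈ -25866.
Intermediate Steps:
q(l) = -10 (q(l) = -4 + 2*(-3) = -4 - 6 = -10)
z(t) = 1 (z(t) = (2*t)/((2*t)) = (2*t)*(1/(2*t)) = 1)
J(H) = 1 + H (J(H) = H + 1 = 1 + H)
-14815/6875 + 25864/J(-2) = -14815/6875 + 25864/(1 - 2) = -14815*1/6875 + 25864/(-1) = -2963/1375 + 25864*(-1) = -2963/1375 - 25864 = -35565963/1375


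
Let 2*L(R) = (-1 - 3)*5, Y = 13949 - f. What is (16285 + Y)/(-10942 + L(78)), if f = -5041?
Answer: -35275/10952 ≈ -3.2209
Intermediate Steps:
Y = 18990 (Y = 13949 - 1*(-5041) = 13949 + 5041 = 18990)
L(R) = -10 (L(R) = ((-1 - 3)*5)/2 = (-4*5)/2 = (½)*(-20) = -10)
(16285 + Y)/(-10942 + L(78)) = (16285 + 18990)/(-10942 - 10) = 35275/(-10952) = 35275*(-1/10952) = -35275/10952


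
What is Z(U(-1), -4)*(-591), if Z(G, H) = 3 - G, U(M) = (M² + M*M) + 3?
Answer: 1182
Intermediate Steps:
U(M) = 3 + 2*M² (U(M) = (M² + M²) + 3 = 2*M² + 3 = 3 + 2*M²)
Z(U(-1), -4)*(-591) = (3 - (3 + 2*(-1)²))*(-591) = (3 - (3 + 2*1))*(-591) = (3 - (3 + 2))*(-591) = (3 - 1*5)*(-591) = (3 - 5)*(-591) = -2*(-591) = 1182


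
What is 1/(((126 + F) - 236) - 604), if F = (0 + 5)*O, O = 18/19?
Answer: -19/13476 ≈ -0.0014099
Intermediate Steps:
O = 18/19 (O = 18*(1/19) = 18/19 ≈ 0.94737)
F = 90/19 (F = (0 + 5)*(18/19) = 5*(18/19) = 90/19 ≈ 4.7368)
1/(((126 + F) - 236) - 604) = 1/(((126 + 90/19) - 236) - 604) = 1/((2484/19 - 236) - 604) = 1/(-2000/19 - 604) = 1/(-13476/19) = -19/13476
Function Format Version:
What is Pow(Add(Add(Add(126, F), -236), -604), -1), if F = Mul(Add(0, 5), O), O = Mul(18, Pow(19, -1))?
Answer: Rational(-19, 13476) ≈ -0.0014099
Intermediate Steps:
O = Rational(18, 19) (O = Mul(18, Rational(1, 19)) = Rational(18, 19) ≈ 0.94737)
F = Rational(90, 19) (F = Mul(Add(0, 5), Rational(18, 19)) = Mul(5, Rational(18, 19)) = Rational(90, 19) ≈ 4.7368)
Pow(Add(Add(Add(126, F), -236), -604), -1) = Pow(Add(Add(Add(126, Rational(90, 19)), -236), -604), -1) = Pow(Add(Add(Rational(2484, 19), -236), -604), -1) = Pow(Add(Rational(-2000, 19), -604), -1) = Pow(Rational(-13476, 19), -1) = Rational(-19, 13476)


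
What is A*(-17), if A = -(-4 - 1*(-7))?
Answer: 51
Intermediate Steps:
A = -3 (A = -(-4 + 7) = -1*3 = -3)
A*(-17) = -3*(-17) = 51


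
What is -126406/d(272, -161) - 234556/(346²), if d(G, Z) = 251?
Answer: -3797923563/7512179 ≈ -505.57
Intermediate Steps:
-126406/d(272, -161) - 234556/(346²) = -126406/251 - 234556/(346²) = -126406*1/251 - 234556/119716 = -126406/251 - 234556*1/119716 = -126406/251 - 58639/29929 = -3797923563/7512179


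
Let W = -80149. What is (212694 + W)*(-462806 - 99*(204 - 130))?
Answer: -62313645940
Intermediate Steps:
(212694 + W)*(-462806 - 99*(204 - 130)) = (212694 - 80149)*(-462806 - 99*(204 - 130)) = 132545*(-462806 - 99*74) = 132545*(-462806 - 7326) = 132545*(-470132) = -62313645940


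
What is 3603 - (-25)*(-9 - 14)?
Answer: 3028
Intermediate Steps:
3603 - (-25)*(-9 - 14) = 3603 - (-25)*(-23) = 3603 - 1*575 = 3603 - 575 = 3028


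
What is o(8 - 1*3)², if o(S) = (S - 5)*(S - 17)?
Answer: 0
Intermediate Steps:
o(S) = (-17 + S)*(-5 + S) (o(S) = (-5 + S)*(-17 + S) = (-17 + S)*(-5 + S))
o(8 - 1*3)² = (85 + (8 - 1*3)² - 22*(8 - 1*3))² = (85 + (8 - 3)² - 22*(8 - 3))² = (85 + 5² - 22*5)² = (85 + 25 - 110)² = 0² = 0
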